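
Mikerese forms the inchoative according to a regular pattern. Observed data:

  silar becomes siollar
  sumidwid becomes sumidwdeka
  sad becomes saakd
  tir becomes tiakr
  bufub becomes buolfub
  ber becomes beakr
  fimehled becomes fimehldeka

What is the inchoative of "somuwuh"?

somuwheka

"somuwuh" has 3 vowels. The stems with 3 vowels (sumidwid → sumidwdeka, fimehled → fimehldeka) delete the last vowel and add -eka.
So somuwuh → somuwheka.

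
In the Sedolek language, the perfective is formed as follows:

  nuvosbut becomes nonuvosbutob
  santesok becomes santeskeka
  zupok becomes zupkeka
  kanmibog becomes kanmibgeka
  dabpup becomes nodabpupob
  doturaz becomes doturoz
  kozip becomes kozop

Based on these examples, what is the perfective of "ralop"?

"ralop" has last vowel 'o'. The stems whose last vowel is 'o' (kanmibog → kanmibgeka, zupok → zupkeka, santesok → santeskeka) delete the last vowel and add -eka.
The other patterns: stems whose last vowel is 'u' add no- … -ob around the stem; stems whose last vowel is 'a' or 'i' change the last vowel to 'o'.
So ralop → ralpeka.

ralpeka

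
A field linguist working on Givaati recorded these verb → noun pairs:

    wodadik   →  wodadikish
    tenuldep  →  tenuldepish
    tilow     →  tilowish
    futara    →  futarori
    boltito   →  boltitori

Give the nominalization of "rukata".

rukatori

tilow and boltito both have last vowel 'o' yet inflect differently (tilowish, boltitori), so the last vowel is not what conditions the rule; whether the stem ends in a vowel or a consonant is.
"rukata" ends in a vowel. The stems ending in a vowel (futara → futarori, boltito → boltitori) drop the final letter and add -ori.
The other pattern: stems ending in a consonant add -ish.
So rukata → rukatori.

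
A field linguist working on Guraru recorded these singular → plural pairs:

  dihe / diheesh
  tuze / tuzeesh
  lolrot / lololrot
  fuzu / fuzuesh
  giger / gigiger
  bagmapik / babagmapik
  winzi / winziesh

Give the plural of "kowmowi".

kowmowiesh

bagmapik and winzi both have last vowel 'i' yet inflect differently (babagmapik, winziesh), so the last vowel is not what conditions the rule; whether the stem ends in a vowel or a consonant is.
"kowmowi" ends in a vowel. The stems ending in a vowel (fuzu → fuzuesh, winzi → winziesh, dihe → diheesh) add -esh.
So kowmowi → kowmowiesh.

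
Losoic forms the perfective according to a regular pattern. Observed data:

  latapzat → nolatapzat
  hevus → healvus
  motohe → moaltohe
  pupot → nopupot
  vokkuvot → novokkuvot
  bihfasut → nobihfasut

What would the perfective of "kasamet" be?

bihfasut and hevus both have last vowel 'u' yet inflect differently (nobihfasut, healvus), so the last vowel is not what conditions the rule; the final letter is.
"kasamet" ends in -t. The stems ending in -t (latapzat → nolatapzat, bihfasut → nobihfasut, vokkuvot → novokkuvot) add the prefix no-.
So kasamet → nokasamet.

nokasamet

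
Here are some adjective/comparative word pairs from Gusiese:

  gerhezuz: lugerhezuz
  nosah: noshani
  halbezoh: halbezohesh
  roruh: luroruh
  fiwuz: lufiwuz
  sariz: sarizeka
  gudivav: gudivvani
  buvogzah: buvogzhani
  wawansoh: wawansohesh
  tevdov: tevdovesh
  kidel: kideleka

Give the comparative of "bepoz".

bepozesh

fiwuz and sariz both end in -z yet inflect differently (lufiwuz, sarizeka), so the final letter is not what conditions the rule; the last vowel is.
"bepoz" has last vowel 'o'. The stems whose last vowel is 'o' (tevdov → tevdovesh, halbezoh → halbezohesh, wawansoh → wawansohesh) add -esh.
The other patterns: stems whose last vowel is 'u' add the prefix lu-; stems whose last vowel is 'e' or 'i' add -eka; stems whose last vowel is 'a' delete the last vowel and add -ani.
So bepoz → bepozesh.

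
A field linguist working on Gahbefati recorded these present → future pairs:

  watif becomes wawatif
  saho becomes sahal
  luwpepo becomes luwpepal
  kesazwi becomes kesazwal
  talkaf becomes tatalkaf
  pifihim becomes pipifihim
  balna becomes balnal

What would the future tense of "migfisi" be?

watif and kesazwi both have last vowel 'i' yet inflect differently (wawatif, kesazwal), so the last vowel is not what conditions the rule; whether the stem ends in a vowel or a consonant is.
"migfisi" ends in a vowel. The stems ending in a vowel (saho → sahal, kesazwi → kesazwal, luwpepo → luwpepal) drop the final letter and add -al.
The other pattern: stems ending in a consonant repeat the first consonant+vowel as a prefix.
So migfisi → migfisal.

migfisal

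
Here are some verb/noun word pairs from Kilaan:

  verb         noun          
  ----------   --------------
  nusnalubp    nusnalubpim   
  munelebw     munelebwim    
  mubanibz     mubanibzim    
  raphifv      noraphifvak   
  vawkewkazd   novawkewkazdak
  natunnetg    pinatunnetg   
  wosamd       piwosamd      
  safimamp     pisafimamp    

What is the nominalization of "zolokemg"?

pizolokemg

vawkewkazd and wosamd both end in -d yet inflect differently (novawkewkazdak, piwosamd), so the final letter is not what conditions the rule; the second-to-last letter is.
"zolokemg" has second-to-last letter 'm'. The stems whose second-to-last letter is 'm' (wosamd → piwosamd, safimamp → pisafimamp) add the prefix pi-.
So zolokemg → pizolokemg.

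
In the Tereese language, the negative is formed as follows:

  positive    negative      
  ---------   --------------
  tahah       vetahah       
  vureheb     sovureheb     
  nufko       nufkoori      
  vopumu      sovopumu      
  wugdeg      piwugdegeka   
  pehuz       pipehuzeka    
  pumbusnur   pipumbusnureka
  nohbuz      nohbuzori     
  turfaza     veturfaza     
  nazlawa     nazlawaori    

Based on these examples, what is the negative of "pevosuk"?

nohbuz and pehuz both end in -z yet inflect differently (nohbuzori, pipehuzeka), so the final letter is not what conditions the rule; the first letter is.
"pevosuk" begins with p-. The stems beginning with p- (pumbusnur → pipumbusnureka, pehuz → pipehuzeka) add pi- … -eka around the stem.
So pevosuk → pipevosukeka.

pipevosukeka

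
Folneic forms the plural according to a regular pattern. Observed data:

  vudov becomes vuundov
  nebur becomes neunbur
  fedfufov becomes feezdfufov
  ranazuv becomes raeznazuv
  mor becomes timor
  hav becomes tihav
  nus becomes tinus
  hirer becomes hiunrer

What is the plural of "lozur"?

lounzur

mor and hirer both end in -r yet inflect differently (timor, hiunrer), so the final letter is not what conditions the rule; the number of vowels is.
"lozur" has 2 vowels. The stems with 2 vowels (hirer → hiunrer, nebur → neunbur, vudov → vuundov) insert -un- after the first vowel.
The other patterns: stems with 1 vowel add the prefix ti-; stems with 3 vowels insert -ez- after the first vowel.
So lozur → lounzur.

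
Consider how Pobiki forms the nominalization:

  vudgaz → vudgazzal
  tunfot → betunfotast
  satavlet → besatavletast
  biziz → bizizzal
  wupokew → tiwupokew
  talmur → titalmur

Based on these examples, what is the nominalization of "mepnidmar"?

wupokew and satavlet both have last vowel 'e' yet inflect differently (tiwupokew, besatavletast), so the last vowel is not what conditions the rule; the final letter is.
"mepnidmar" ends in -r. The one such stem in the data (talmur → titalmur) adds the prefix ti-, so the same rule applies.
The other patterns: stems ending in -t add be- … -ast around the stem; stems ending in -z double the final consonant and add -al.
So mepnidmar → timepnidmar.

timepnidmar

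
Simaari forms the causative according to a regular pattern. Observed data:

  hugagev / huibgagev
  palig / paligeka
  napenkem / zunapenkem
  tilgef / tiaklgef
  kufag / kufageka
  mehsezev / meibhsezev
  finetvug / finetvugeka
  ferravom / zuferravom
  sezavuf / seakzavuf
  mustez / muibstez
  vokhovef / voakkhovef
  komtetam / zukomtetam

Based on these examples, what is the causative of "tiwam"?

vokhovef and napenkem both have last vowel 'e' yet inflect differently (voakkhovef, zunapenkem), so the last vowel is not what conditions the rule; the final letter is.
"tiwam" ends in -m. The stems ending in -m (komtetam → zukomtetam, ferravom → zuferravom, napenkem → zunapenkem) add the prefix zu-.
The other patterns: stems ending in -f insert -ak- after the first vowel; stems ending in -g add -eka; stems ending in -v or -z insert -ib- after the first vowel.
So tiwam → zutiwam.

zutiwam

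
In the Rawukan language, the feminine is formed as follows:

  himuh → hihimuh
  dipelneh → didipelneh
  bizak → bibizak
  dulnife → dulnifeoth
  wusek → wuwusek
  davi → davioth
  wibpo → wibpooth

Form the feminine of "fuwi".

wusek and dulnife both have last vowel 'e' yet inflect differently (wuwusek, dulnifeoth), so the last vowel is not what conditions the rule; whether the stem ends in a vowel or a consonant is.
"fuwi" ends in a vowel. The stems ending in a vowel (dulnife → dulnifeoth, davi → davioth, wibpo → wibpooth) add -oth.
The other pattern: stems ending in a consonant repeat the first consonant+vowel as a prefix.
So fuwi → fuwioth.

fuwioth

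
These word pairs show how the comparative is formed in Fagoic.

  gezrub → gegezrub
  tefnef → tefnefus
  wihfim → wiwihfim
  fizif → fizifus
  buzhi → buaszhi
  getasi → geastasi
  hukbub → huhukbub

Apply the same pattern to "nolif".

fizif and getasi both have last vowel 'i' yet inflect differently (fizifus, geastasi), so the last vowel is not what conditions the rule; the final letter is.
"nolif" ends in -f. The stems ending in -f (tefnef → tefnefus, fizif → fizifus) add -us.
The other patterns: stems ending in -i insert -as- after the first vowel; stems ending in -b or -m repeat the first consonant+vowel as a prefix.
So nolif → nolifus.

nolifus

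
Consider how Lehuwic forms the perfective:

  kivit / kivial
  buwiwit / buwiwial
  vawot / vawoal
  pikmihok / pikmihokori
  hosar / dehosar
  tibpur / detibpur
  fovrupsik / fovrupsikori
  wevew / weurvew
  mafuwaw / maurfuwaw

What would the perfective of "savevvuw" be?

saurvevvuw

buwiwit and fovrupsik both have last vowel 'i' yet inflect differently (buwiwial, fovrupsikori), so the last vowel is not what conditions the rule; the final letter is.
"savevvuw" ends in -w. The stems ending in -w (wevew → weurvew, mafuwaw → maurfuwaw) insert -ur- after the first vowel.
The other patterns: stems ending in -t drop the final letter and add -al; stems ending in -r add the prefix de-; stems ending in -k add -ori.
So savevvuw → saurvevvuw.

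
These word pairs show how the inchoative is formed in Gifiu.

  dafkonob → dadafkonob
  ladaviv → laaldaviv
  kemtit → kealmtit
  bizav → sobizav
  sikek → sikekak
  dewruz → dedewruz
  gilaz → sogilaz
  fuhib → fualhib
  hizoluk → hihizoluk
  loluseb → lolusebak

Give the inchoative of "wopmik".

woalpmik

ladaviv and bizav both end in -v yet inflect differently (laaldaviv, sobizav), so the final letter is not what conditions the rule; the last vowel is.
"wopmik" has last vowel 'i'. The stems whose last vowel is 'i' (kemtit → kealmtit, fuhib → fualhib, ladaviv → laaldaviv) insert -al- after the first vowel.
So wopmik → woalpmik.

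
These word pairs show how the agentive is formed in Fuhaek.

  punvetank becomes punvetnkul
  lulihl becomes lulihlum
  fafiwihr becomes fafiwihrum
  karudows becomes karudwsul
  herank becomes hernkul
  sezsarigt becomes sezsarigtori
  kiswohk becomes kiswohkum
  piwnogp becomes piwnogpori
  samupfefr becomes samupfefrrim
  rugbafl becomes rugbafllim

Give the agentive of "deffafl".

rugbafl and lulihl both end in -l yet inflect differently (rugbafllim, lulihlum), so the final letter is not what conditions the rule; the second-to-last letter is.
"deffafl" has second-to-last letter 'f'. The stems whose second-to-last letter is 'f' (samupfefr → samupfefrrim, rugbafl → rugbafllim) double the final consonant and add -im.
So deffafl → deffafllim.

deffafllim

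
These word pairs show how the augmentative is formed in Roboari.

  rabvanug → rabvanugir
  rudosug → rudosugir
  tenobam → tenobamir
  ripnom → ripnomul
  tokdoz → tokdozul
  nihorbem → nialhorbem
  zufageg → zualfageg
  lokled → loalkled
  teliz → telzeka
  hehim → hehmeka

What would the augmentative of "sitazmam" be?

sitazmamir

tenobam and ripnom both end in -m yet inflect differently (tenobamir, ripnomul), so the final letter is not what conditions the rule; the last vowel is.
"sitazmam" has last vowel 'a'. The one such stem in the data (tenobam → tenobamir) adds -ir, so the same rule applies.
So sitazmam → sitazmamir.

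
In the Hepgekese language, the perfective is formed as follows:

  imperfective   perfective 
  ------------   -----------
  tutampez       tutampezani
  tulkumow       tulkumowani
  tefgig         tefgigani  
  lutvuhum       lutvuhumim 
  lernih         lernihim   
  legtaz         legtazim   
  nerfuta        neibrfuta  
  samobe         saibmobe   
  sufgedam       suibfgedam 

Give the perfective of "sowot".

tutampez and legtaz both end in -z yet inflect differently (tutampezani, legtazim), so the final letter is not what conditions the rule; the first letter is.
"sowot" begins with s-. The stems beginning with s- (samobe → saibmobe, sufgedam → suibfgedam) insert -ib- after the first vowel.
So sowot → soibwot.

soibwot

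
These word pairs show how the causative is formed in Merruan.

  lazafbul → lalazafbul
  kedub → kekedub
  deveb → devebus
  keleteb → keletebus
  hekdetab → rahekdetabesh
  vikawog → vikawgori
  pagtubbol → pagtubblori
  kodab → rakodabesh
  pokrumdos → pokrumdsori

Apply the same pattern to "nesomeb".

nesomebus

kodab and keleteb both end in -b yet inflect differently (rakodabesh, keletebus), so the final letter is not what conditions the rule; the last vowel is.
"nesomeb" has last vowel 'e'. The stems whose last vowel is 'e' (keleteb → keletebus, deveb → devebus) add -us.
The other patterns: stems whose last vowel is 'a' add ra- … -esh around the stem; stems whose last vowel is 'o' delete the last vowel and add -ori; stems whose last vowel is 'u' repeat the first consonant+vowel as a prefix.
So nesomeb → nesomebus.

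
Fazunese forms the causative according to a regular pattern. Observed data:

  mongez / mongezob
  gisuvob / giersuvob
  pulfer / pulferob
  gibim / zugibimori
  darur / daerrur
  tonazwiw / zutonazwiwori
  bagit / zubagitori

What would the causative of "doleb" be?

dolebob

pulfer and darur both end in -r yet inflect differently (pulferob, daerrur), so the final letter is not what conditions the rule; the last vowel is.
"doleb" has last vowel 'e'. The stems whose last vowel is 'e' (pulfer → pulferob, mongez → mongezob) add -ob.
So doleb → dolebob.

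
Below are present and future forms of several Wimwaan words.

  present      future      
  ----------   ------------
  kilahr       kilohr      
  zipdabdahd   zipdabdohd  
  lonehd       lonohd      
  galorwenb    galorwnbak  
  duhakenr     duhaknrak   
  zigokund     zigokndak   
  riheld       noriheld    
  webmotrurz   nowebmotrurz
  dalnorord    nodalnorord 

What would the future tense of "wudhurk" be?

kilahr and duhakenr both end in -r yet inflect differently (kilohr, duhaknrak), so the final letter is not what conditions the rule; the second-to-last letter is.
"wudhurk" has second-to-last letter 'r'. The stems whose second-to-last letter is 'r' (webmotrurz → nowebmotrurz, dalnorord → nodalnorord) add the prefix no-.
The other patterns: stems whose second-to-last letter is 'h' change the last vowel to 'o'; stems whose second-to-last letter is 'n' delete the last vowel and add -ak.
So wudhurk → nowudhurk.

nowudhurk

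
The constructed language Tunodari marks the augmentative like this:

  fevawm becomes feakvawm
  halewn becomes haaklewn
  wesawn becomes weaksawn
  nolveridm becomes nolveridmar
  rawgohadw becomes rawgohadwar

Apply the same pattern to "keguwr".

keakguwr

fevawm and nolveridm both end in -m yet inflect differently (feakvawm, nolveridmar), so the final letter is not what conditions the rule; the second-to-last letter is.
"keguwr" has second-to-last letter 'w'. The stems whose second-to-last letter is 'w' (fevawm → feakvawm, halewn → haaklewn, wesawn → weaksawn) insert -ak- after the first vowel.
So keguwr → keakguwr.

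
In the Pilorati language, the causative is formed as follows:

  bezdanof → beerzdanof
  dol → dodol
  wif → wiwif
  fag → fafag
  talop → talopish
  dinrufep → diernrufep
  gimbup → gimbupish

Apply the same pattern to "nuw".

gimbup and dinrufep both end in -p yet inflect differently (gimbupish, diernrufep), so the final letter is not what conditions the rule; the number of vowels is.
"nuw" has 1 vowel. The stems with 1 vowel (dol → dodol, fag → fafag, wif → wiwif) repeat the first consonant+vowel as a prefix.
So nuw → nunuw.

nunuw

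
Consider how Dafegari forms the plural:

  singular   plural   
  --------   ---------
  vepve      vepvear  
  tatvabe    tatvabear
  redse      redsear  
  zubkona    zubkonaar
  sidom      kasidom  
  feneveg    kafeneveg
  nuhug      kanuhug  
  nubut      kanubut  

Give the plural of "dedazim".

kadedazim

vepve and feneveg both have last vowel 'e' yet inflect differently (vepvear, kafeneveg), so the last vowel is not what conditions the rule; whether the stem ends in a vowel or a consonant is.
"dedazim" ends in a consonant. The stems ending in a consonant (sidom → kasidom, feneveg → kafeneveg, nuhug → kanuhug) add the prefix ka-.
The other pattern: stems ending in a vowel add -ar.
So dedazim → kadedazim.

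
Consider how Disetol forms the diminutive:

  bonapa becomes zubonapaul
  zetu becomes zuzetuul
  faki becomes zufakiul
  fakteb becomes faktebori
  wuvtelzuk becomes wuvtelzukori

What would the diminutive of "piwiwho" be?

"piwiwho" ends in a vowel. The stems ending in a vowel (bonapa → zubonapaul, zetu → zuzetuul, faki → zufakiul) add zu- … -ul around the stem.
The other pattern: stems ending in a consonant add -ori.
So piwiwho → zupiwiwhoul.

zupiwiwhoul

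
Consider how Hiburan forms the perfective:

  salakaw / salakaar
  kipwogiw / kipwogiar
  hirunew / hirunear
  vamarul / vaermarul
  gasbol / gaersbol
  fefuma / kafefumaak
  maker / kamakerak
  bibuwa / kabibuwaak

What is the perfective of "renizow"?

renizoar

salakaw and fefuma both have last vowel 'a' yet inflect differently (salakaar, kafefumaak), so the last vowel is not what conditions the rule; the final letter is.
"renizow" ends in -w. The stems ending in -w (salakaw → salakaar, kipwogiw → kipwogiar, hirunew → hirunear) drop the final letter and add -ar.
The other patterns: stems ending in -l insert -er- after the first vowel; stems ending in -a or -r add ka- … -ak around the stem.
So renizow → renizoar.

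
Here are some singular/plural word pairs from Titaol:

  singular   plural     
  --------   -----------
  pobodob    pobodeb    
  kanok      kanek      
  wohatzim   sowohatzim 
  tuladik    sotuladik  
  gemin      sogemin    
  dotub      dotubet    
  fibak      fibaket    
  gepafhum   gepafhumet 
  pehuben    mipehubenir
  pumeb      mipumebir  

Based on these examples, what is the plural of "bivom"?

bivem

kanok and tuladik both end in -k yet inflect differently (kanek, sotuladik), so the final letter is not what conditions the rule; the last vowel is.
"bivom" has last vowel 'o'. The stems whose last vowel is 'o' (pobodob → pobodeb, kanok → kanek) change the last vowel to 'e'.
The other patterns: stems whose last vowel is 'i' add the prefix so-; stems whose last vowel is 'a' or 'u' add -et; stems whose last vowel is 'e' add mi- … -ir around the stem.
So bivom → bivem.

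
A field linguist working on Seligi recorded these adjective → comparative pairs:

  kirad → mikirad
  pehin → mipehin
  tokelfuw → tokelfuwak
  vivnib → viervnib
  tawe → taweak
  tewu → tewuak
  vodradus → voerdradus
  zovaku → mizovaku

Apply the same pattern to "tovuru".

tovuruak

"tovuru" begins with t-. The stems beginning with t- (tawe → taweak, tewu → tewuak, tokelfuw → tokelfuwak) add -ak.
So tovuru → tovuruak.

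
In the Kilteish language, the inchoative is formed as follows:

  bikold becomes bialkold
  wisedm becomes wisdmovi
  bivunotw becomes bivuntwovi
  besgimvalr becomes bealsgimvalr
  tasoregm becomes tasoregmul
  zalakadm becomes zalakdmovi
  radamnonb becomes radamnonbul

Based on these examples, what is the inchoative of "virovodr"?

tasoregm and wisedm both end in -m yet inflect differently (tasoregmul, wisdmovi), so the final letter is not what conditions the rule; the second-to-last letter is.
"virovodr" has second-to-last letter 'd'. The stems whose second-to-last letter is 'd' (wisedm → wisdmovi, zalakadm → zalakdmovi) delete the last vowel and add -ovi.
So virovodr → virovdrovi.

virovdrovi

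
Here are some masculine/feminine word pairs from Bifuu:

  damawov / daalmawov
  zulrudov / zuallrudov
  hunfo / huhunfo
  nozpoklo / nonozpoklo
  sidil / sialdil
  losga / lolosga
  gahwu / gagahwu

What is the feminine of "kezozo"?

hunfo and damawov both have last vowel 'o' yet inflect differently (huhunfo, daalmawov), so the last vowel is not what conditions the rule; whether the stem ends in a vowel or a consonant is.
"kezozo" ends in a vowel. The stems ending in a vowel (hunfo → huhunfo, gahwu → gagahwu, losga → lolosga) repeat the first consonant+vowel as a prefix.
The other pattern: stems ending in a consonant insert -al- after the first vowel.
So kezozo → kekezozo.

kekezozo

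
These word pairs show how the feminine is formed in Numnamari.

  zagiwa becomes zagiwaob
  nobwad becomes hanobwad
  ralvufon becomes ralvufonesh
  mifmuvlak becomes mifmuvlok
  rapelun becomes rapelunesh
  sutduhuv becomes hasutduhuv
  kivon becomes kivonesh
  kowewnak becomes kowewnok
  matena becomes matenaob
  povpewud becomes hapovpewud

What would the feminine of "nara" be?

naraob

"nara" ends in -a. The stems ending in -a (zagiwa → zagiwaob, matena → matenaob) add -ob.
The other patterns: stems ending in -n add -esh; stems ending in -k change the last vowel to 'o'; stems ending in -d or -v add the prefix ha-.
So nara → naraob.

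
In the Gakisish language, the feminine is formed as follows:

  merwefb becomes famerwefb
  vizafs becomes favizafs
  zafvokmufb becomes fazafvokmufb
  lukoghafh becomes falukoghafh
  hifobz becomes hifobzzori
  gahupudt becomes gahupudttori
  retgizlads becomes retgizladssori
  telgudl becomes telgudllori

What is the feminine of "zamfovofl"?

fazamfovofl

vizafs and retgizlads both end in -s yet inflect differently (favizafs, retgizladssori), so the final letter is not what conditions the rule; the second-to-last letter is.
"zamfovofl" has second-to-last letter 'f'. The stems whose second-to-last letter is 'f' (merwefb → famerwefb, vizafs → favizafs, zafvokmufb → fazafvokmufb) add the prefix fa-.
The other pattern: stems whose second-to-last letter is 'b' or 'd' double the final consonant and add -ori.
So zamfovofl → fazamfovofl.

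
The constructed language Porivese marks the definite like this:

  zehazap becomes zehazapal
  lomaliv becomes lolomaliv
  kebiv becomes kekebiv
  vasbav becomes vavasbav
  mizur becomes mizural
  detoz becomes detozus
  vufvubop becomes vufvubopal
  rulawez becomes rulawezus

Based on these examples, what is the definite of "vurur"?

vasbav and zehazap both have last vowel 'a' yet inflect differently (vavasbav, zehazapal), so the last vowel is not what conditions the rule; the final letter is.
"vurur" ends in -r. The one such stem in the data (mizur → mizural) adds -al, so the same rule applies.
The other patterns: stems ending in -z add -us; stems ending in -v repeat the first consonant+vowel as a prefix.
So vurur → vurural.

vurural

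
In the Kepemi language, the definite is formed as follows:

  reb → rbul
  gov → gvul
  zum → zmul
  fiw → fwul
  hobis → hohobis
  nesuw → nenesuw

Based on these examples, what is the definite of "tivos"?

nesuw and fiw both end in -w yet inflect differently (nenesuw, fwul), so the final letter is not what conditions the rule; the number of vowels is.
"tivos" has 2 vowels. The stems with 2 vowels (hobis → hohobis, nesuw → nenesuw) repeat the first consonant+vowel as a prefix.
The other pattern: stems with 1 vowel delete the last vowel and add -ul.
So tivos → titivos.

titivos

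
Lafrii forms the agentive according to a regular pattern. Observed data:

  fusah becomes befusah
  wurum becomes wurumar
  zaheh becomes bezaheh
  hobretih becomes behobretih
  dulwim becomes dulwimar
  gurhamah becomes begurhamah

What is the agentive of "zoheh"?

"zoheh" ends in -h. The stems ending in -h (zaheh → bezaheh, fusah → befusah, hobretih → behobretih) add the prefix be-.
So zoheh → bezoheh.

bezoheh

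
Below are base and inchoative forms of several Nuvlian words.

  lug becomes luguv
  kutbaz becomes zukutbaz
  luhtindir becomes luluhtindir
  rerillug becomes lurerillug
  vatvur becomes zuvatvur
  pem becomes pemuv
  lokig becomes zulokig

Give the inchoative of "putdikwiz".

"putdikwiz" has 3 vowels. The stems with 3 vowels (luhtindir → luluhtindir, rerillug → lurerillug) add the prefix lu-.
So putdikwiz → luputdikwiz.

luputdikwiz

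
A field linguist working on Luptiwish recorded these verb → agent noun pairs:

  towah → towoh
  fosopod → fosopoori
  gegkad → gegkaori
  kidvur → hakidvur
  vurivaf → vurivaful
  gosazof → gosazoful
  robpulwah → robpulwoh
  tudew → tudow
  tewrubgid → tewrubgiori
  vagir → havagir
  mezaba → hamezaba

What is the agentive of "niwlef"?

niwleful

gosazof and fosopod both have last vowel 'o' yet inflect differently (gosazoful, fosopoori), so the last vowel is not what conditions the rule; the final letter is.
"niwlef" ends in -f. The stems ending in -f (gosazof → gosazoful, vurivaf → vurivaful) add -ul.
The other patterns: stems ending in -d drop the final letter and add -ori; stems ending in -a or -r add the prefix ha-; stems ending in -h or -w change the last vowel to 'o'.
So niwlef → niwleful.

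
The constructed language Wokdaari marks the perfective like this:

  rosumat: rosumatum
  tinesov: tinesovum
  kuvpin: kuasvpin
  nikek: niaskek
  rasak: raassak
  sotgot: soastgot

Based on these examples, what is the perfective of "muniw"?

muasniw

"muniw" has 2 vowels. The stems with 2 vowels (kuvpin → kuasvpin, nikek → niaskek, rasak → raassak) insert -as- after the first vowel.
The other pattern: stems with 3 vowels add -um.
So muniw → muasniw.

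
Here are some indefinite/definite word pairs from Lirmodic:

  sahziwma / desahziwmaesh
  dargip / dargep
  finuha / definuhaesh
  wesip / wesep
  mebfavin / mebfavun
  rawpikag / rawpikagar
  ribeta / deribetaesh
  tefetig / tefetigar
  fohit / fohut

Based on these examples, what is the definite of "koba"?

dekobaesh

"koba" ends in -a. The stems ending in -a (ribeta → deribetaesh, sahziwma → desahziwmaesh, finuha → definuhaesh) add de- … -esh around the stem.
The other patterns: stems ending in -p change the last vowel to 'e'; stems ending in -g add -ar; stems ending in -n or -t change the last vowel to 'u'.
So koba → dekobaesh.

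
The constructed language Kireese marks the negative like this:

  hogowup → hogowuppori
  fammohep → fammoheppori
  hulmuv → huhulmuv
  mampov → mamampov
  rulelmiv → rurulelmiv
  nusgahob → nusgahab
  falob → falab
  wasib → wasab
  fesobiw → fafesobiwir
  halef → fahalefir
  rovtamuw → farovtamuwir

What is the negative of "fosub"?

hogowup and hulmuv both have last vowel 'u' yet inflect differently (hogowuppori, huhulmuv), so the last vowel is not what conditions the rule; the final letter is.
"fosub" ends in -b. The stems ending in -b (nusgahob → nusgahab, falob → falab, wasib → wasab) change the last vowel to 'a'.
The other patterns: stems ending in -p double the final consonant and add -ori; stems ending in -v repeat the first consonant+vowel as a prefix; stems ending in -f or -w add fa- … -ir around the stem.
So fosub → fosab.

fosab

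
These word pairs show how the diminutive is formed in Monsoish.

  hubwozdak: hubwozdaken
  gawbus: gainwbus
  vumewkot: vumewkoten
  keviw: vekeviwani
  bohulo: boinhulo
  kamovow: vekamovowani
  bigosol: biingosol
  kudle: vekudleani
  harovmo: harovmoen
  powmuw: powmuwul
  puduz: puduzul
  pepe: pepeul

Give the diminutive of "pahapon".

pepe and kudle both end in -e yet inflect differently (pepeul, vekudleani), so the final letter is not what conditions the rule; the first letter is.
"pahapon" begins with p-. The stems beginning with p- (powmuw → powmuwul, pepe → pepeul, puduz → puduzul) add -ul.
So pahapon → pahaponul.

pahaponul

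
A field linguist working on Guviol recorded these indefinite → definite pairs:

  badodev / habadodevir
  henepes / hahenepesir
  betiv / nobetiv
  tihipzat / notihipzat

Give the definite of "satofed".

hasatofedir

"satofed" has last vowel 'e'. The stems whose last vowel is 'e' (badodev → habadodevir, henepes → hahenepesir) add ha- … -ir around the stem.
So satofed → hasatofedir.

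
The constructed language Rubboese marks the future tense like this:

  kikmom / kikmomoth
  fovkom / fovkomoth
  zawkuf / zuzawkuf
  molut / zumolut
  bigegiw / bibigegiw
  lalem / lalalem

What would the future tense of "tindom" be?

tindomoth

"tindom" has last vowel 'o'. The stems whose last vowel is 'o' (kikmom → kikmomoth, fovkom → fovkomoth) add -oth.
The other patterns: stems whose last vowel is 'u' add the prefix zu-; stems whose last vowel is 'e' or 'i' repeat the first consonant+vowel as a prefix.
So tindom → tindomoth.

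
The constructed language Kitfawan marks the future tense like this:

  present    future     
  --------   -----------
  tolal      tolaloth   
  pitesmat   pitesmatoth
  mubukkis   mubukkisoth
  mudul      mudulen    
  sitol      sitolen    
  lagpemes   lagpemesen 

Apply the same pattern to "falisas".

falisasoth

mubukkis and lagpemes both end in -s yet inflect differently (mubukkisoth, lagpemesen), so the final letter is not what conditions the rule; the last vowel is.
"falisas" has last vowel 'a'. The stems whose last vowel is 'a' (pitesmat → pitesmatoth, tolal → tolaloth) add -oth.
So falisas → falisasoth.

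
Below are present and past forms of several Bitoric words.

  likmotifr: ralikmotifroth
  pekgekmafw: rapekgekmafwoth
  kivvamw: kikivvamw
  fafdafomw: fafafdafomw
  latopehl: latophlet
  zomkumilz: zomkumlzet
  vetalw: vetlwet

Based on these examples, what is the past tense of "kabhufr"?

pekgekmafw and kivvamw both end in -w yet inflect differently (rapekgekmafwoth, kikivvamw), so the final letter is not what conditions the rule; the second-to-last letter is.
"kabhufr" has second-to-last letter 'f'. The stems whose second-to-last letter is 'f' (likmotifr → ralikmotifroth, pekgekmafw → rapekgekmafwoth) add ra- … -oth around the stem.
So kabhufr → rakabhufroth.

rakabhufroth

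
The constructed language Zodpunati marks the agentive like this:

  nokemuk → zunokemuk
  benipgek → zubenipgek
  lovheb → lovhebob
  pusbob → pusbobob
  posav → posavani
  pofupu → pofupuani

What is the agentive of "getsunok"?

"getsunok" ends in -k. The stems ending in -k (nokemuk → zunokemuk, benipgek → zubenipgek) add the prefix zu-.
So getsunok → zugetsunok.

zugetsunok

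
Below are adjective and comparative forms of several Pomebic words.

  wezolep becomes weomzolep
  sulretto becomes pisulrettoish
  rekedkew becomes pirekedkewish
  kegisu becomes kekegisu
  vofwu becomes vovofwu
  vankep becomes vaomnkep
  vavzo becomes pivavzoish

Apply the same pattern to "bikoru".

bibikoru

wezolep and rekedkew both have last vowel 'e' yet inflect differently (weomzolep, pirekedkewish), so the last vowel is not what conditions the rule; the final letter is.
"bikoru" ends in -u. The stems ending in -u (vofwu → vovofwu, kegisu → kekegisu) repeat the first consonant+vowel as a prefix.
So bikoru → bibikoru.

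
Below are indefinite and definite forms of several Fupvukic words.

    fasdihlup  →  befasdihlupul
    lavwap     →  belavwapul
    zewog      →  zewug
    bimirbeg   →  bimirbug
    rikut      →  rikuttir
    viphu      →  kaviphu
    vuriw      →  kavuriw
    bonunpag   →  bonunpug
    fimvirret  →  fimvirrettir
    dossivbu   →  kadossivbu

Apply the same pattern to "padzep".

bepadzepul

dossivbu and rikut both have last vowel 'u' yet inflect differently (kadossivbu, rikuttir), so the last vowel is not what conditions the rule; the final letter is.
"padzep" ends in -p. The stems ending in -p (lavwap → belavwapul, fasdihlup → befasdihlupul) add be- … -ul around the stem.
The other patterns: stems ending in -u or -w add the prefix ka-; stems ending in -t double the final consonant and add -ir; stems ending in -g change the last vowel to 'u'.
So padzep → bepadzepul.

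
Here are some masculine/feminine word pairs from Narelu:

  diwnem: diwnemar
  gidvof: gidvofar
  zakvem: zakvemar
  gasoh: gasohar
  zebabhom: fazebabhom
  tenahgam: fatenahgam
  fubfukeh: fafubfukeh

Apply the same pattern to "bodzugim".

fabodzugim

"bodzugim" has 3 vowels. The stems with 3 vowels (zebabhom → fazebabhom, tenahgam → fatenahgam, fubfukeh → fafubfukeh) add the prefix fa-.
The other pattern: stems with 2 vowels add -ar.
So bodzugim → fabodzugim.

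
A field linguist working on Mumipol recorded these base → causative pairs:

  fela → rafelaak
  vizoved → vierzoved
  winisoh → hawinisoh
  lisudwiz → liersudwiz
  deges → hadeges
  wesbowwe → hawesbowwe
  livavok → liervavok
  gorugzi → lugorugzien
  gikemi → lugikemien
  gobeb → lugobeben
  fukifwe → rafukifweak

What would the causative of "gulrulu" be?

wesbowwe and fukifwe both end in -e yet inflect differently (hawesbowwe, rafukifweak), so the final letter is not what conditions the rule; the first letter is.
"gulrulu" begins with g-. The stems beginning with g- (gikemi → lugikemien, gorugzi → lugorugzien, gobeb → lugobeben) add lu- … -en around the stem.
The other patterns: stems beginning with l- or v- insert -er- after the first vowel; stems beginning with d- or w- add the prefix ha-; stems beginning with f- add ra- … -ak around the stem.
So gulrulu → lugulruluen.

lugulruluen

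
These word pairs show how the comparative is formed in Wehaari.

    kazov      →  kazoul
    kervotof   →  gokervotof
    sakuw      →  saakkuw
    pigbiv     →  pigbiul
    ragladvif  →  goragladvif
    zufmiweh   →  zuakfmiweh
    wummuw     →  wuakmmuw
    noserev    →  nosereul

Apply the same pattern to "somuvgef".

"somuvgef" ends in -f. The stems ending in -f (ragladvif → goragladvif, kervotof → gokervotof) add the prefix go-.
So somuvgef → gosomuvgef.

gosomuvgef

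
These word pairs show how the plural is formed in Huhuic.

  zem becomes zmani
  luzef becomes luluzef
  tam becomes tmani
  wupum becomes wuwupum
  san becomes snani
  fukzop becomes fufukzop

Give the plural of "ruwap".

ruruwap

wupum and tam both end in -m yet inflect differently (wuwupum, tmani), so the final letter is not what conditions the rule; the number of vowels is.
"ruwap" has 2 vowels. The stems with 2 vowels (luzef → luluzef, wupum → wuwupum, fukzop → fufukzop) repeat the first consonant+vowel as a prefix.
The other pattern: stems with 1 vowel delete the last vowel and add -ani.
So ruwap → ruruwap.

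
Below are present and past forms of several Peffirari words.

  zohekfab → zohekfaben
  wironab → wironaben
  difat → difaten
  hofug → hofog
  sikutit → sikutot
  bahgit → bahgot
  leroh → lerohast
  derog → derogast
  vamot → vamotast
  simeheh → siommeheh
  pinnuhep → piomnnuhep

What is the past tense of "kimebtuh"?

difat and sikutit both end in -t yet inflect differently (difaten, sikutot), so the final letter is not what conditions the rule; the last vowel is.
"kimebtuh" has last vowel 'u'. The one such stem in the data (hofug → hofog) changes the last vowel to 'o' (as do sikutit, bahgit), so the same rule applies.
So kimebtuh → kimebtoh.

kimebtoh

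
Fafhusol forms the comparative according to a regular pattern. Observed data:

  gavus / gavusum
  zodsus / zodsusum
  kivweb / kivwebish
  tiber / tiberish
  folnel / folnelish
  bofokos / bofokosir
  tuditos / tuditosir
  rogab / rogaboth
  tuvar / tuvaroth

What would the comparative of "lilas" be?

"lilas" has last vowel 'a'. The stems whose last vowel is 'a' (tuvar → tuvaroth, rogab → rogaboth) add -oth.
The other patterns: stems whose last vowel is 'o' add -ir; stems whose last vowel is 'u' add -um; stems whose last vowel is 'e' add -ish.
So lilas → lilasoth.

lilasoth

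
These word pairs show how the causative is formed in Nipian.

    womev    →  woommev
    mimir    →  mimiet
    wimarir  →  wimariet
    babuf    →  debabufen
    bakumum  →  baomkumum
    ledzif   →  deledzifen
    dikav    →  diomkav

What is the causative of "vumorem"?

vuommorem

wimarir and ledzif both have last vowel 'i' yet inflect differently (wimariet, deledzifen), so the last vowel is not what conditions the rule; the final letter is.
"vumorem" ends in -m. The one such stem in the data (bakumum → baomkumum) inserts -om- after the first vowel (as do womev, dikav), so the same rule applies.
The other patterns: stems ending in -r drop the final letter and add -et; stems ending in -f add de- … -en around the stem.
So vumorem → vuommorem.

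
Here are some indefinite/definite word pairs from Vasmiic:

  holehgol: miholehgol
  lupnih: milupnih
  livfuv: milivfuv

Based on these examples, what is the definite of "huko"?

Every pair shown (holehgol → miholehgol, lupnih → milupnih, livfuv → milivfuv) follows the same rule: add the prefix mi-.
So huko → mihuko.

mihuko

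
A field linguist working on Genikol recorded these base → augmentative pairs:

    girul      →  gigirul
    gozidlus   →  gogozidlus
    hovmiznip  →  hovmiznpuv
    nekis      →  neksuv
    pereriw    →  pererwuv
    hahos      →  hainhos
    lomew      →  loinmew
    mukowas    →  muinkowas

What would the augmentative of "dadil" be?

dadluv

"dadil" has last vowel 'i'. The stems whose last vowel is 'i' (hovmiznip → hovmiznpuv, nekis → neksuv, pereriw → pererwuv) delete the last vowel and add -uv.
So dadil → dadluv.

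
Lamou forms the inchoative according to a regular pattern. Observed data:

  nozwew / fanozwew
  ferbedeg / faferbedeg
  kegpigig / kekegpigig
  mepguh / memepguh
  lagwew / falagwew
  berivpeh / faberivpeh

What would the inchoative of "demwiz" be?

ferbedeg and kegpigig both end in -g yet inflect differently (faferbedeg, kekegpigig), so the final letter is not what conditions the rule; the last vowel is.
"demwiz" has last vowel 'i'. The one such stem in the data (kegpigig → kekegpigig) repeats the first consonant+vowel as a prefix (as does mepguh), so the same rule applies.
So demwiz → dedemwiz.

dedemwiz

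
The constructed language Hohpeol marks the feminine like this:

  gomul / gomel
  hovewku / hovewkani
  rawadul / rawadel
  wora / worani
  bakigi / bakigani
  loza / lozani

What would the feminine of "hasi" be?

gomul and hovewku both have last vowel 'u' yet inflect differently (gomel, hovewkani), so the last vowel is not what conditions the rule; whether the stem ends in a vowel or a consonant is.
"hasi" ends in a vowel. The stems ending in a vowel (bakigi → bakigani, wora → worani, hovewku → hovewkani) drop the final letter and add -ani.
The other pattern: stems ending in a consonant change the last vowel to 'e'.
So hasi → hasani.

hasani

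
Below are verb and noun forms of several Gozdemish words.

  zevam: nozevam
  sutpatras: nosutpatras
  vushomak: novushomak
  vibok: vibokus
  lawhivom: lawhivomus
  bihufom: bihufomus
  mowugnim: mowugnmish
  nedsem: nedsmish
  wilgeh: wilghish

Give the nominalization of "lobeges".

lobegsish

vushomak and vibok both end in -k yet inflect differently (novushomak, vibokus), so the final letter is not what conditions the rule; the last vowel is.
"lobeges" has last vowel 'e'. The stems whose last vowel is 'e' (nedsem → nedsmish, wilgeh → wilghish) delete the last vowel and add -ish.
The other patterns: stems whose last vowel is 'a' add the prefix no-; stems whose last vowel is 'o' add -us.
So lobeges → lobegsish.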